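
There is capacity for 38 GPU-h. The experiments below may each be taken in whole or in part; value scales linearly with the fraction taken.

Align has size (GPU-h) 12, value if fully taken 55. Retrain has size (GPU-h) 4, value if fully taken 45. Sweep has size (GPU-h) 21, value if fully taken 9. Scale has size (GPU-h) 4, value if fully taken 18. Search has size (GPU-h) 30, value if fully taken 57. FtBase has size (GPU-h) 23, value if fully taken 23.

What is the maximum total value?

Best value per unit of size first: Retrain 45/4≈11.2, Align 55/12≈4.58, Scale 18/4≈4.5, Search 57/30≈1.9, FtBase 23/23≈1, Sweep 9/21≈0.429.
Take all of Retrain (4 GPU-h, value 45) ; 34 GPU-h left.
Align: take in full, 12 GPU-h for value 55 ; 22 left.
Scale: take in full, 4 GPU-h for value 18 ; 18 left.
Only 18 GPU-h remain; take 18/30 of Search for value 57×18/30 = 34.2.
Total value = 152.2.

152.2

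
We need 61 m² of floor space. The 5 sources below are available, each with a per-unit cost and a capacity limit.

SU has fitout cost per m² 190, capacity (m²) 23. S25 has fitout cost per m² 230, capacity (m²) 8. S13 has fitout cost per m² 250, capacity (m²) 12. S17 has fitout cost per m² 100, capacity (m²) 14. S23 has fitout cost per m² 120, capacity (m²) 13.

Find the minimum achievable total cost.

9920

Use sources in increasing cost order.
S17 at 100: take all 14 m² ; 47 still needed.
S23 at 120: take all 13 m² ; 34 still needed.
Take 23 from SU at 190 ; need 11 more.
S25 (230): use full 8 ; 3 m² to go.
S13 at 250: take 3 of its 12 ; requirement met.
Cost = 14×100 + 13×120 + 23×190 + 8×230 + 3×250 = 9920.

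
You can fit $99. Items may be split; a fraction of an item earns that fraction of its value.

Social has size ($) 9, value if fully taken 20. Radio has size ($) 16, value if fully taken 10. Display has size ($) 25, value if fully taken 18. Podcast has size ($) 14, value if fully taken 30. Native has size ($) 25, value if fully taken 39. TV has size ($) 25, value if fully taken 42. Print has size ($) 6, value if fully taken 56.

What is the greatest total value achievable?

201.4

Rank by value-to-size ratio: Print 56/6≈9.33, Social 20/9≈2.22, Podcast 30/14≈2.14, TV 42/25≈1.68, Native 39/25≈1.56, Display 18/25≈0.72, Radio 10/16≈0.625.
Take all of Print (6 $, value 56) ; 93 $ left.
Social: take in full, 9 $ for value 20 ; 84 left.
Podcast: take in full, 14 $ for value 30 ; 70 left.
All 25 $ of TV fit (value 42) ; 45 remain.
All 25 $ of Native fit (value 39) ; 20 remain.
20 $ left: a 20/25 share of Display gives 18×20/25 = 14.4.
Total value = 201.4.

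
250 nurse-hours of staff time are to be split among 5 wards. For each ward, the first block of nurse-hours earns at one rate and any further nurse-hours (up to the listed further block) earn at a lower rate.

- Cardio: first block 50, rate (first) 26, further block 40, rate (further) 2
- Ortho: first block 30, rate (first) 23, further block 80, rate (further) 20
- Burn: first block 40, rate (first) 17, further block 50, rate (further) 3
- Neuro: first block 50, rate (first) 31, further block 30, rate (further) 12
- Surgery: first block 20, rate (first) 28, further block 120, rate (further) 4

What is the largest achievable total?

Order all 10 blocks by rate: Neuro/first 31 > Surgery/first 28 > Cardio/first 26 > Ortho/first 23 > Ortho/second 20 > Burn/first 17 > Neuro/second 12 > Surgery/second 4 > Burn/second 3 > Cardio/second 2.
Fill Neuro first block (50 at 31) ; 200 left.
Surgery first at 28: fill all 20 ; 180 left.
Cardio/first (26): +50 ; 130 left.
Fill Ortho first block (30 at 23) ; 100 left.
Fill Ortho second block (80 at 20) ; 20 left.
Burn/first: +20 of 40 at 17; pool empty.
Total = 31×50 + 28×20 + 26×50 + 23×30 + 20×80 + 17×20 = 6040.

6040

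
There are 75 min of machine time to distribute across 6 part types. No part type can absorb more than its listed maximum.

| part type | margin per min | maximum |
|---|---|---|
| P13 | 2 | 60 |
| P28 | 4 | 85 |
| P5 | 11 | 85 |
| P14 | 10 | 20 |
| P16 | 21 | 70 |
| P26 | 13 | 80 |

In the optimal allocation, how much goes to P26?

Rank by margin per min: P16 21 > P26 13 > P5 11 > P14 10 > P28 4 > P13 2.
P16 takes 70 to reach its cap of 70 → 5 left.
P26: +5 (room for 80) → 5. Pool exhausted.

5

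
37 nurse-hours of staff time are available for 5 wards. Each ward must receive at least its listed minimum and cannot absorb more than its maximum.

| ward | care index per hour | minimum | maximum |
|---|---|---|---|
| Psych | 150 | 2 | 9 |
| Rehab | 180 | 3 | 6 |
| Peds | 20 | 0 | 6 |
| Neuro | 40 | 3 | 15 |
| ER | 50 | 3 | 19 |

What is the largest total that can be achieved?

3500

Meeting every minimum uses 2+3+0+3+3 = 11 nurse-hours, leaving 26.
Rank by care index per hour: Rehab 180 > Psych 150 > ER 50 > Neuro 40 > Peds 20.
Give Rehab 3 more to hit its cap of 6 ; 23 left.
Give Psych 7 more to hit its cap of 9 ; 16 left.
Give ER 16 more to hit its cap of 19 ; 0 left.
Total = 150×9 + 180×6 + 40×3 + 50×19 = 3500.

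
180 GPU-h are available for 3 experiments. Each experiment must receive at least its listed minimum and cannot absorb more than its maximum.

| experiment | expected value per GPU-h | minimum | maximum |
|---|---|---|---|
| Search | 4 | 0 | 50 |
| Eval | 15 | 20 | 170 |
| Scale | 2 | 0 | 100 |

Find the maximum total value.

2590

Meeting every minimum uses 0+20+0 = 20 GPU-h, leaving 160.
Order the experiments by expected value per GPU-h: Eval 15 > Search 4 > Scale 2.
Eval takes 150 more to reach its cap of 170 — 10 left.
Search has room for 50 more but only 10 remain, so it gets 10.
Total = 4×10 + 15×170 = 2590.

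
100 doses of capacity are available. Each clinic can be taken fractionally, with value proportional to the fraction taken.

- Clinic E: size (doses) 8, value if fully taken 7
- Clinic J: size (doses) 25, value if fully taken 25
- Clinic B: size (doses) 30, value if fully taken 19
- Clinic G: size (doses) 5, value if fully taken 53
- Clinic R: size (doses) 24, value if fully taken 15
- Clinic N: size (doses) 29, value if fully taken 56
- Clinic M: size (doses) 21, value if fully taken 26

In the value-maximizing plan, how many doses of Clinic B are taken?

12

Best value per unit of size first: Clinic G 53/5≈10.6, Clinic N 56/29≈1.93, Clinic M 26/21≈1.24, Clinic J 25/25≈1, Clinic E 7/8≈0.875, Clinic B 19/30≈0.633, Clinic R 15/24≈0.625.
Take all of Clinic G (5 doses, value 53) ; 95 doses left.
Take all of Clinic N (29 doses, value 56) ; 66 doses left.
Clinic M: take in full, 21 doses for value 26 ; 45 left.
Take all of Clinic J (25 doses, value 25) ; 20 doses left.
All 8 doses of Clinic E fit (value 7) ; 12 remain.
Only 12 doses remain; take 12/30 of Clinic B for value 19×12/30 = 7.6.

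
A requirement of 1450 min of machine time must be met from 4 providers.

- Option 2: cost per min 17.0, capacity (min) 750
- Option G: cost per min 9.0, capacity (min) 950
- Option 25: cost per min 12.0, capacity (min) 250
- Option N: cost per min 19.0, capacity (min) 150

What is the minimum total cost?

Fill from the cheapest provider first.
Option G at 9.0: take all 950 min — 500 still needed.
Take 250 from Option 25 at 12.0 — need 250 more.
Option 2 (17.0): take the remaining 250 — done.
Option N: unused.
Cost = 950×9.0 + 250×12.0 + 250×17.0 = 15800.

15800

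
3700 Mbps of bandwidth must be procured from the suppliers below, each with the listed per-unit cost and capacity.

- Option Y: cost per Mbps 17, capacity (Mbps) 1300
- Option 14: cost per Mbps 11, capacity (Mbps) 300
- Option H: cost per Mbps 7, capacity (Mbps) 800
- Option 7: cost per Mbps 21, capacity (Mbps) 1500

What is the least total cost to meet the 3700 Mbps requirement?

58300

Fill from the cheapest supplier first.
Take 800 from Option H at 7 — need 2900 more.
Take 300 from Option 14 at 11 — need 2600 more.
Option Y (17): use full 1300 — 1300 Mbps to go.
Option 7 at 21: take 1300 of its 1500 — requirement met.
Cost = 800×7 + 300×11 + 1300×17 + 1300×21 = 58300.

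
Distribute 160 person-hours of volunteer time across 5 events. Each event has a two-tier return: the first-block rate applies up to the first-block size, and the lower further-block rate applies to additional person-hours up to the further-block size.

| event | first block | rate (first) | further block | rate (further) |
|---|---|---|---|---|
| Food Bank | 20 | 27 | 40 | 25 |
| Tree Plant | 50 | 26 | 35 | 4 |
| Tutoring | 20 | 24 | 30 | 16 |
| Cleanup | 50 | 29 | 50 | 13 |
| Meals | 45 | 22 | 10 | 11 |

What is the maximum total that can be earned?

Rank every tier by rate: Cleanup/T1 29 > Food Bank/T1 27 > Tree Plant/T1 26 > Food Bank/T2 25 > Tutoring/T1 24 > Meals/T1 22 > Tutoring/T2 16 > Cleanup/T2 13 > Meals/T2 11 > Tree Plant/T2 4.
Fill Cleanup T1 block (50 at 29) → 110 left.
Food Bank/T1 (27): +20 → 90 left.
Fill Tree Plant T1 block (50 at 26) → 40 left.
Fill Food Bank T2 block (40 at 25) → 0 left.
Total = 29×50 + 27×20 + 26×50 + 25×40 = 4290.

4290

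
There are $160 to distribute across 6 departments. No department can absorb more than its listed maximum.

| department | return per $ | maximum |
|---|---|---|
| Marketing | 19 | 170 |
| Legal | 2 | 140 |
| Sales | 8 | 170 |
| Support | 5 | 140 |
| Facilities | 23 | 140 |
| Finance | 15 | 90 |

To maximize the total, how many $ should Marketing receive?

Order the departments by return per $: Facilities 23 > Marketing 19 > Finance 15 > Sales 8 > Support 5 > Legal 2.
Give Facilities 140 to hit its cap of 140 — 20 left.
Only 20 left; Marketing takes them to reach 20.

20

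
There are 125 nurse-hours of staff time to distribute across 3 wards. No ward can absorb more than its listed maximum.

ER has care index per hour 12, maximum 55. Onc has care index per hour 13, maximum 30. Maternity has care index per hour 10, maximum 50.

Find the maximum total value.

1450

Rank by care index per hour: Onc 13 > ER 12 > Maternity 10.
Give Onc 30 to hit its cap of 30 — 95 left.
ER takes 55 to reach its cap of 55 — 40 left.
Maternity: +40 (room for 50) → 40. Pool exhausted.
Total = 12×55 + 13×30 + 10×40 = 1450.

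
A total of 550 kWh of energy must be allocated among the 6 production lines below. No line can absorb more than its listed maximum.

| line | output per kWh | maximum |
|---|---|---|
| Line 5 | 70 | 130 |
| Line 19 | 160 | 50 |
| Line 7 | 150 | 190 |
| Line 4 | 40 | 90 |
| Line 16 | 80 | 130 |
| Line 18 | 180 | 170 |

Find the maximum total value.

Rank by output per kWh: Line 18 180 > Line 19 160 > Line 7 150 > Line 16 80 > Line 5 70 > Line 4 40.
Give Line 18 170 to hit its cap of 170 — 380 left.
Line 19: +50 to 50 (cap) — 330 left.
Line 7 takes 190 to reach its cap of 190 — 140 left.
Line 16 takes 130 to reach its cap of 130 — 10 left.
Line 5 has room for 130 but only 10 remain, so it gets 10.
Total = 70×10 + 160×50 + 150×190 + 80×130 + 180×170 = 78200.

78200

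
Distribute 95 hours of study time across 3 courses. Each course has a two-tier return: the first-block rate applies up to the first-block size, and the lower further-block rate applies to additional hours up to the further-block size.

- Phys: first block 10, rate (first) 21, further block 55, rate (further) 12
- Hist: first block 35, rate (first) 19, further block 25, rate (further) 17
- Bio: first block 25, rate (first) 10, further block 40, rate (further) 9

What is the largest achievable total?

1600

Treat each block as its own option and order by rate: Phys/tier1 21 > Hist/tier1 19 > Hist/tier2 17 > Phys/tier2 12 > Bio/tier1 10 > Bio/tier2 9.
Phys tier1 at 21: fill all 10 — 85 left.
Hist tier1 at 19: fill all 35 — 50 left.
Fill Hist tier2 block (25 at 17) — 25 left.
Phys/tier2: +25 of 55 at 12; pool empty.
Total = 21×10 + 19×35 + 17×25 + 12×25 = 1600.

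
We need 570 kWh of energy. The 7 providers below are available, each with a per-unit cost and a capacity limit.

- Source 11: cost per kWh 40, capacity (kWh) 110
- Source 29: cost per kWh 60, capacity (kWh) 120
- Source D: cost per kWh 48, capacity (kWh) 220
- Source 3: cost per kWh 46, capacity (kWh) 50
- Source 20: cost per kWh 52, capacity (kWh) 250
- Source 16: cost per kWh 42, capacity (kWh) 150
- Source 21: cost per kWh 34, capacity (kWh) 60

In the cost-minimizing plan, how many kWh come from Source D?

200

Fill from the cheapest provider first.
Source 21 at 34: take all 60 kWh ; 510 still needed.
Source 11 (40): use full 110 ; 400 kWh to go.
Take 150 from Source 16 at 42 ; need 250 more.
Source 3 (46): use full 50 ; 200 kWh to go.
Source D (48): take the remaining 200 ; done.
Source 20, Source 29: unused.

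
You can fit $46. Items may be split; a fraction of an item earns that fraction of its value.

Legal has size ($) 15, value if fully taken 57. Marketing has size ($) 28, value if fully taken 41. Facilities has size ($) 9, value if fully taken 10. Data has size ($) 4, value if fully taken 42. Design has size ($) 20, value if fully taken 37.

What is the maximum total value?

146.25

Rank by value-to-size ratio: Data 42/4≈10.5, Legal 57/15≈3.8, Design 37/20≈1.85, Marketing 41/28≈1.46, Facilities 10/9≈1.11.
Take all of Data (4 $, value 42) — 42 $ left.
Take all of Legal (15 $, value 57) — 27 $ left.
Design: take in full, 20 $ for value 37 — 7 left.
7 $ left: a 7/28 share of Marketing gives 41×7/28 = 10.25.
Total value = 146.25.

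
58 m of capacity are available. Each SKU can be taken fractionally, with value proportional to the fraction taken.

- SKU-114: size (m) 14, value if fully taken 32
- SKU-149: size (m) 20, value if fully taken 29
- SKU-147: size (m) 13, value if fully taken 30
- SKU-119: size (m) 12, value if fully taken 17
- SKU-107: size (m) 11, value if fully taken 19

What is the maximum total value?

110

Sort by value density: SKU-147 30/13≈2.31, SKU-114 32/14≈2.29, SKU-107 19/11≈1.73, SKU-149 29/20≈1.45, SKU-119 17/12≈1.42.
Take all of SKU-147 (13 m, value 30) → 45 m left.
SKU-114: take in full, 14 m for value 32 → 31 left.
SKU-107: take in full, 11 m for value 19 → 20 left.
SKU-149: take in full, 20 m for value 29 → 0 left.
Total value = 110.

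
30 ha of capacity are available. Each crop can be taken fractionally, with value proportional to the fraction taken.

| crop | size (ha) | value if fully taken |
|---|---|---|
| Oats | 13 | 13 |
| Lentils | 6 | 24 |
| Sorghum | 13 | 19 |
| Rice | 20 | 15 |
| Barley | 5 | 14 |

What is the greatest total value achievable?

Sort by value density: Lentils 24/6≈4, Barley 14/5≈2.8, Sorghum 19/13≈1.46, Oats 13/13≈1, Rice 15/20≈0.75.
Lentils: take in full, 6 ha for value 24 — 24 left.
All 5 ha of Barley fit (value 14) — 19 remain.
Sorghum: take in full, 13 ha for value 19 — 6 left.
Only 6 ha remain; take 6/13 of Oats for value 13×6/13 = 6.
Total value = 63.

63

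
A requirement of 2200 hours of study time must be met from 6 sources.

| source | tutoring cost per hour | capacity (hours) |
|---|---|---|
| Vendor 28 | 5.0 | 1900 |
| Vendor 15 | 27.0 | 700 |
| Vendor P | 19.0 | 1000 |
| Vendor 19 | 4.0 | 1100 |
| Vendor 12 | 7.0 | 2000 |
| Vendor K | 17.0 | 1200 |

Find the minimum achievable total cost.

9900

Fill from the cheapest source first.
Vendor 19 at 4.0: take all 1100 hours ; 1100 still needed.
Vendor 28 at 5.0: take 1100 of its 1900 ; requirement met.
Vendor 12, Vendor K, Vendor P, Vendor 15: unused.
Cost = 1100×4.0 + 1100×5.0 = 9900.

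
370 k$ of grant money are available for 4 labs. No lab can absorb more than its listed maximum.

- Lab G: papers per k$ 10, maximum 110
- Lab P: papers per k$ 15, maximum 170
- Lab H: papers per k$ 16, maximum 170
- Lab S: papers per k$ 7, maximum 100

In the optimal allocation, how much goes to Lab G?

Highest papers per k$ first: Lab H 16 > Lab P 15 > Lab G 10 > Lab S 7.
Lab H takes 170 to reach its cap of 170 ; 200 left.
Give Lab P 170 to hit its cap of 170 ; 30 left.
Lab G: +30 (room for 110) → 30. Pool exhausted.

30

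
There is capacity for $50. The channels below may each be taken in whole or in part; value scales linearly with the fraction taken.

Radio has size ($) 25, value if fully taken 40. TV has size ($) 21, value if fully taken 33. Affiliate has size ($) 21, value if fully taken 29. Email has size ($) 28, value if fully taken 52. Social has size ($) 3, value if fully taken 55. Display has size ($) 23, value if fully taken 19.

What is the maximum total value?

Sort by value density: Social 55/3≈18.3, Email 52/28≈1.86, Radio 40/25≈1.6, TV 33/21≈1.57, Affiliate 29/21≈1.38, Display 19/23≈0.826.
Social: take in full, 3 $ for value 55 — 47 left.
Email: take in full, 28 $ for value 52 — 19 left.
Fill the last 19 $ with part of Radio: 19/25 of it earns 30.4.
Total value = 137.4.

137.4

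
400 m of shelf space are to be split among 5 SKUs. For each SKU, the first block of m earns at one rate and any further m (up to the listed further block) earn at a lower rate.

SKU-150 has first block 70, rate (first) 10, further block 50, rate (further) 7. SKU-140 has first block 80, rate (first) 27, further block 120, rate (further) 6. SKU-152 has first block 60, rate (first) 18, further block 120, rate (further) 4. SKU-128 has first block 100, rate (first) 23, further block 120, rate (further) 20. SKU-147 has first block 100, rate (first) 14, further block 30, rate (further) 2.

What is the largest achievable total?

8500

Treat each block as its own option and order by rate: SKU-140/T1 27 > SKU-128/T1 23 > SKU-128/T2 20 > SKU-152/T1 18 > SKU-147/T1 14 > SKU-150/T1 10 > SKU-150/T2 7 > SKU-140/T2 6 > SKU-152/T2 4 > SKU-147/T2 2.
Fill SKU-140 T1 block (80 at 27) ; 320 left.
SKU-128/T1 (23): +100 ; 220 left.
SKU-128 T2 at 20: fill all 120 ; 100 left.
Fill SKU-152 T1 block (60 at 18) ; 40 left.
SKU-147 T1 at 14: only 40 left, fill 40.
Total = 27×80 + 23×100 + 20×120 + 18×60 + 14×40 = 8500.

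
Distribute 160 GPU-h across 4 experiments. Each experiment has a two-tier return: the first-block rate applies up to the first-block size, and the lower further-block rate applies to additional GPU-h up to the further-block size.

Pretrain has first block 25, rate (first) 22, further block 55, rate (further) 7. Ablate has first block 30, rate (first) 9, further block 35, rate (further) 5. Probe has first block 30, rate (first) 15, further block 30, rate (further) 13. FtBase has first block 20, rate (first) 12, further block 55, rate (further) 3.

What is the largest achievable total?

2075

Order all 8 blocks by rate: Pretrain/first 22 > Probe/first 15 > Probe/second 13 > FtBase/first 12 > Ablate/first 9 > Pretrain/second 7 > Ablate/second 5 > FtBase/second 3.
Fill Pretrain first block (25 at 22) ; 135 left.
Fill Probe first block (30 at 15) ; 105 left.
Probe/second (13): +30 ; 75 left.
FtBase/first (12): +20 ; 55 left.
Fill Ablate first block (30 at 9) ; 25 left.
Pretrain/second: +25 of 55 at 7; pool empty.
Total = 22×25 + 15×30 + 13×30 + 12×20 + 9×30 + 7×25 = 2075.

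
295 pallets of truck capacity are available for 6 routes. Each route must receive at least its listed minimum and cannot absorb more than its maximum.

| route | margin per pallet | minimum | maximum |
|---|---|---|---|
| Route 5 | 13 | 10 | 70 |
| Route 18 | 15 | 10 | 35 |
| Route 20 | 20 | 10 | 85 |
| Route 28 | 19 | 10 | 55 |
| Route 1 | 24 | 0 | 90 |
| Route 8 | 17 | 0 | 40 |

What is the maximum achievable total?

5940

Meeting every minimum uses 10+10+10+10+0+0 = 40 pallets, leaving 255.
Rank by margin per pallet: Route 1 24 > Route 20 20 > Route 28 19 > Route 8 17 > Route 18 15 > Route 5 13.
Give Route 1 90 more to hit its cap of 90 ; 165 left.
Route 20 takes 75 more to reach its cap of 85 ; 90 left.
Route 28: +45 to 55 (cap) ; 45 left.
Route 8 takes 40 more to reach its cap of 40 ; 5 left.
Only 5 left; Route 18 takes them to reach 15.
Total = 13×10 + 15×15 + 20×85 + 19×55 + 24×90 + 17×40 = 5940.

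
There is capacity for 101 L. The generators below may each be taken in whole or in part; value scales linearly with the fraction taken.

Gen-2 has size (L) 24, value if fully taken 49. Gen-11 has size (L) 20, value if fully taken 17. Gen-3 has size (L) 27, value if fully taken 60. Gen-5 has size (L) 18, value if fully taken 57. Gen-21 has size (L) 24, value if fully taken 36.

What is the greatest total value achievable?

Rank by value-to-size ratio: Gen-5 57/18≈3.17, Gen-3 60/27≈2.22, Gen-2 49/24≈2.04, Gen-21 36/24≈1.5, Gen-11 17/20≈0.85.
All 18 L of Gen-5 fit (value 57) ; 83 remain.
Take all of Gen-3 (27 L, value 60) ; 56 L left.
All 24 L of Gen-2 fit (value 49) ; 32 remain.
Gen-21: take in full, 24 L for value 36 ; 8 left.
Only 8 L remain; take 8/20 of Gen-11 for value 17×8/20 = 6.8.
Total value = 208.8.

208.8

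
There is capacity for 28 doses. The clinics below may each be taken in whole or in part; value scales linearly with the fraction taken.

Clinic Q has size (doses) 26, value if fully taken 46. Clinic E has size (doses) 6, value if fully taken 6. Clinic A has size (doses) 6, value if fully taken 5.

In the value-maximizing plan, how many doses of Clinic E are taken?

Rank by value-to-size ratio: Clinic Q 46/26≈1.77, Clinic E 6/6≈1, Clinic A 5/6≈0.833.
Take all of Clinic Q (26 doses, value 46) — 2 doses left.
2 doses left: a 2/6 share of Clinic E gives 6×2/6 = 2.

2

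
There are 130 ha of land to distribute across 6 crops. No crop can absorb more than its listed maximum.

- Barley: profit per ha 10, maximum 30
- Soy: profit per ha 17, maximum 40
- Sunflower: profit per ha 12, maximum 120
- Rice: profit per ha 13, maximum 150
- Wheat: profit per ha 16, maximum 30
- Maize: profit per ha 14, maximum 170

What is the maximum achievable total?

2000

Highest profit per ha first: Soy 17 > Wheat 16 > Maize 14 > Rice 13 > Sunflower 12 > Barley 10.
Give Soy 40 to hit its cap of 40 ; 90 left.
Wheat: +30 to 30 (cap) ; 60 left.
Only 60 left; Maize takes them to reach 60.
Total = 17×40 + 16×30 + 14×60 = 2000.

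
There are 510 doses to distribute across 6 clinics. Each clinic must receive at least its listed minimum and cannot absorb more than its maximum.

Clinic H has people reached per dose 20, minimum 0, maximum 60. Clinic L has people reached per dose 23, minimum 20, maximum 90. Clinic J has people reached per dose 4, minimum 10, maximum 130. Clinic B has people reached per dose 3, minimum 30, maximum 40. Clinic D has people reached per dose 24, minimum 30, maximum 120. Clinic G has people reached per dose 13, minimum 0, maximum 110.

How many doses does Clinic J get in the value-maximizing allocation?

Meeting every minimum uses 0+20+10+30+30+0 = 90 doses, leaving 420.
Highest people reached per dose first: Clinic D 24 > Clinic L 23 > Clinic H 20 > Clinic G 13 > Clinic J 4 > Clinic B 3.
Clinic D: +90 to 120 (cap) — 330 left.
Give Clinic L 70 more to hit its cap of 90 — 260 left.
Clinic H: +60 to 60 (cap) — 200 left.
Clinic G takes 110 more to reach its cap of 110 — 90 left.
Only 90 left; Clinic J takes them to reach 100.

100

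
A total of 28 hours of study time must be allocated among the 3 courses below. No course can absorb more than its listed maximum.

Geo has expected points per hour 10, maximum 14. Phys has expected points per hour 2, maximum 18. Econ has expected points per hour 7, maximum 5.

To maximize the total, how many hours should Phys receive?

9

Rank by expected points per hour: Geo 10 > Econ 7 > Phys 2.
Geo takes 14 to reach its cap of 14 — 14 left.
Give Econ 5 to hit its cap of 5 — 9 left.
Phys has room for 18 but only 9 remain, so it gets 9.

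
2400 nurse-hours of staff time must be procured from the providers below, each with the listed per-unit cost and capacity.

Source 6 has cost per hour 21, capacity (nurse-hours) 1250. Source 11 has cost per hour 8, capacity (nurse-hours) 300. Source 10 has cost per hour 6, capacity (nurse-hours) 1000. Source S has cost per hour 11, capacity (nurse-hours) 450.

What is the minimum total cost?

Fill from the cheapest provider first.
Take 1000 from Source 10 at 6 ; need 1400 more.
Take 300 from Source 11 at 8 ; need 1100 more.
Take 450 from Source S at 11 ; need 650 more.
Source 6 at 21: take 650 of its 1250 ; requirement met.
Cost = 1000×6 + 300×8 + 450×11 + 650×21 = 27000.

27000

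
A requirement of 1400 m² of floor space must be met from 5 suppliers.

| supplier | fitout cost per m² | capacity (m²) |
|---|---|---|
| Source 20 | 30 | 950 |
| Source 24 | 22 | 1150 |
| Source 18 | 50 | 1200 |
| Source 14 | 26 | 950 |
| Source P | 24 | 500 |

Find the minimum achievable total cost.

31300

Use suppliers in increasing cost order.
Source 24 (22): use full 1150 ; 250 m² to go.
Source P at 24: take 250 of its 500 ; requirement met.
Source 14, Source 20, Source 18: unused.
Cost = 1150×22 + 250×24 = 31300.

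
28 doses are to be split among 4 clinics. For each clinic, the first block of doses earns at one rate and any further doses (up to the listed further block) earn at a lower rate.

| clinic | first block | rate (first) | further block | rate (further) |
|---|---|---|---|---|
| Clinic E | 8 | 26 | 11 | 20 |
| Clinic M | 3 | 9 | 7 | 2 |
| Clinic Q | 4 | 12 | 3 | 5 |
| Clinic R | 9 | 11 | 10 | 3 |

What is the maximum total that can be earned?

Order all 8 blocks by rate: Clinic E/T1 26 > Clinic E/T2 20 > Clinic Q/T1 12 > Clinic R/T1 11 > Clinic M/T1 9 > Clinic Q/T2 5 > Clinic R/T2 3 > Clinic M/T2 2.
Fill Clinic E T1 block (8 at 26) → 20 left.
Clinic E/T2 (20): +11 → 9 left.
Clinic Q T1 at 12: fill all 4 → 5 left.
Clinic R T1 at 11: only 5 left, fill 5.
Total = 26×8 + 20×11 + 12×4 + 11×5 = 531.

531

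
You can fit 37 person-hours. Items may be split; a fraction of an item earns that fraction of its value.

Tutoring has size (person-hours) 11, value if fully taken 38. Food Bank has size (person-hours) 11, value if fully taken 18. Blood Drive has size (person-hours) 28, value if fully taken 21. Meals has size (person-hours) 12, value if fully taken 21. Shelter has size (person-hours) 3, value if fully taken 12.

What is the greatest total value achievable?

Best value per unit of size first: Shelter 12/3≈4, Tutoring 38/11≈3.45, Meals 21/12≈1.75, Food Bank 18/11≈1.64, Blood Drive 21/28≈0.75.
All 3 person-hours of Shelter fit (value 12) — 34 remain.
All 11 person-hours of Tutoring fit (value 38) — 23 remain.
Meals: take in full, 12 person-hours for value 21 — 11 left.
Take all of Food Bank (11 person-hours, value 18) — 0 person-hours left.
Total value = 89.

89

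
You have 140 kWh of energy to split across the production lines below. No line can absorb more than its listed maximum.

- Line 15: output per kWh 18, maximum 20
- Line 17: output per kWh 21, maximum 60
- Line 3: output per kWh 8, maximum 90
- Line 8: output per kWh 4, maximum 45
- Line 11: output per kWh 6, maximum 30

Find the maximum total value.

Highest output per kWh first: Line 17 21 > Line 15 18 > Line 3 8 > Line 11 6 > Line 8 4.
Line 17 takes 60 to reach its cap of 60 — 80 left.
Give Line 15 20 to hit its cap of 20 — 60 left.
Line 3 has room for 90 but only 60 remain, so it gets 60.
Total = 18×20 + 21×60 + 8×60 = 2100.

2100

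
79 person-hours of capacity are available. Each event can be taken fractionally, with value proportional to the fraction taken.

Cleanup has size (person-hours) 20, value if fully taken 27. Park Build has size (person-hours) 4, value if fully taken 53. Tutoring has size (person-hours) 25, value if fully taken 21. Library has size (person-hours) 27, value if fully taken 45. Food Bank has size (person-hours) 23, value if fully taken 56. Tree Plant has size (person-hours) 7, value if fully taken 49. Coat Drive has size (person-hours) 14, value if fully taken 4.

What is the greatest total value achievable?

Rank by value-to-size ratio: Park Build 53/4≈13.2, Tree Plant 49/7≈7, Food Bank 56/23≈2.43, Library 45/27≈1.67, Cleanup 27/20≈1.35, Tutoring 21/25≈0.84, Coat Drive 4/14≈0.286.
Park Build: take in full, 4 person-hours for value 53 → 75 left.
All 7 person-hours of Tree Plant fit (value 49) → 68 remain.
Food Bank: take in full, 23 person-hours for value 56 → 45 left.
Take all of Library (27 person-hours, value 45) → 18 person-hours left.
Only 18 person-hours remain; take 18/20 of Cleanup for value 27×18/20 = 24.3.
Total value = 227.3.

227.3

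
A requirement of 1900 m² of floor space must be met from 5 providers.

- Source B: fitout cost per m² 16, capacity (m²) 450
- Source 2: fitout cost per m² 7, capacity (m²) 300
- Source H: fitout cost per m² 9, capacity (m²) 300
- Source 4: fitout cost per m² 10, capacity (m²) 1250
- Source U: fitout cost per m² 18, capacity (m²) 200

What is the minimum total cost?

Cheapest first:
Source 2 at 7: take all 300 m² ; 1600 still needed.
Take 300 from Source H at 9 ; need 1300 more.
Take 1250 from Source 4 at 10 ; need 50 more.
Take 50 from Source B at 16 to finish.
Source U: unused.
Cost = 300×7 + 300×9 + 1250×10 + 50×16 = 18100.

18100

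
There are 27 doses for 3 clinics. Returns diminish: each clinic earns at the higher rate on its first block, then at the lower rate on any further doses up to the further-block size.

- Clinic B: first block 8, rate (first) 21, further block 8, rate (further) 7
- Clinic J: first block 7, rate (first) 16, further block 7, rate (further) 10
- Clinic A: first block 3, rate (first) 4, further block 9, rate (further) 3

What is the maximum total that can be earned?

385

Treat each block as its own option and order by rate: Clinic B/first 21 > Clinic J/first 16 > Clinic J/second 10 > Clinic B/second 7 > Clinic A/first 4 > Clinic A/second 3.
Clinic B/first (21): +8 — 19 left.
Clinic J first at 16: fill all 7 — 12 left.
Clinic J/second (10): +7 — 5 left.
Clinic B/second: +5 of 8 at 7; pool empty.
Total = 21×8 + 16×7 + 10×7 + 7×5 = 385.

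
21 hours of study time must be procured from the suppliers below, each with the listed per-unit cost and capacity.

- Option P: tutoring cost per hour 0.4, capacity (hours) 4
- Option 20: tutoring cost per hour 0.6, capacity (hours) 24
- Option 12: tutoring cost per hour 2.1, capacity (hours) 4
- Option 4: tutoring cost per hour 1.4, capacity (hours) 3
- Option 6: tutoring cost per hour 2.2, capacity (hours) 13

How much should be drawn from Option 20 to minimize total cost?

17

Fill from the cheapest supplier first.
Option P at 0.4: take all 4 hours — 17 still needed.
Take 17 from Option 20 at 0.6 to finish.
Option 4, Option 12, Option 6: unused.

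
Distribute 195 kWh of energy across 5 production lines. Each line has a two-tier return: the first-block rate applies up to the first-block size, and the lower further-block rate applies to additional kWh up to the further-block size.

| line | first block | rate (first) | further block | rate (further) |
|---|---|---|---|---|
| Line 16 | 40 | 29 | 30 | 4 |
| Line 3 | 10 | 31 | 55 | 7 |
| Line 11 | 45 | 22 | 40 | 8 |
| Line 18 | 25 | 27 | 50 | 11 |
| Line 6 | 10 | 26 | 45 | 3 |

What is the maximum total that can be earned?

Order all 10 blocks by rate: Line 3/tier1 31 > Line 16/tier1 29 > Line 18/tier1 27 > Line 6/tier1 26 > Line 11/tier1 22 > Line 18/tier2 11 > Line 11/tier2 8 > Line 3/tier2 7 > Line 16/tier2 4 > Line 6/tier2 3.
Fill Line 3 tier1 block (10 at 31) → 185 left.
Line 16/tier1 (29): +40 → 145 left.
Line 18 tier1 at 27: fill all 25 → 120 left.
Line 6/tier1 (26): +10 → 110 left.
Fill Line 11 tier1 block (45 at 22) → 65 left.
Fill Line 18 tier2 block (50 at 11) → 15 left.
Line 11 tier2 at 8: only 15 left, fill 15.
Total = 31×10 + 29×40 + 27×25 + 26×10 + 22×45 + 11×50 + 8×15 = 4065.

4065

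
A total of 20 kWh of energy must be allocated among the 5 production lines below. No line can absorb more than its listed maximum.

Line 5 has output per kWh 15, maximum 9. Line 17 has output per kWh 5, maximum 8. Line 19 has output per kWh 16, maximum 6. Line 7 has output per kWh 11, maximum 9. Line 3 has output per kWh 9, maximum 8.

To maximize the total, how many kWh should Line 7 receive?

5

Highest output per kWh first: Line 19 16 > Line 5 15 > Line 7 11 > Line 3 9 > Line 17 5.
Line 19 takes 6 to reach its cap of 6 → 14 left.
Line 5 takes 9 to reach its cap of 9 → 5 left.
Line 7 has room for 9 but only 5 remain, so it gets 5.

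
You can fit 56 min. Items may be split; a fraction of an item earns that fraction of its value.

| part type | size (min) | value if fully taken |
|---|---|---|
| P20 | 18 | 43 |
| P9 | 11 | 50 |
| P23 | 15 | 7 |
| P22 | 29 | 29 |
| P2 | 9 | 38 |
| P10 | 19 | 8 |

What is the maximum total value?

149

Best value per unit of size first: P9 50/11≈4.55, P2 38/9≈4.22, P20 43/18≈2.39, P22 29/29≈1, P23 7/15≈0.467, P10 8/19≈0.421.
All 11 min of P9 fit (value 50) — 45 remain.
All 9 min of P2 fit (value 38) — 36 remain.
P20: take in full, 18 min for value 43 — 18 left.
Fill the last 18 min with part of P22: 18/29 of it earns 18.
Total value = 149.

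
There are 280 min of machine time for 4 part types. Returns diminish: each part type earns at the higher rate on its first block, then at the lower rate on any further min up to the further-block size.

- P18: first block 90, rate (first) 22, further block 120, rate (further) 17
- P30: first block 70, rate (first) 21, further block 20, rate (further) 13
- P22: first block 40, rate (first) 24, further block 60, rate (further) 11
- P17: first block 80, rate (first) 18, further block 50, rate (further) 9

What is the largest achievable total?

Order all 8 blocks by rate: P22/T1 24 > P18/T1 22 > P30/T1 21 > P17/T1 18 > P18/T2 17 > P30/T2 13 > P22/T2 11 > P17/T2 9.
P22 T1 at 24: fill all 40 → 240 left.
P18/T1 (22): +90 → 150 left.
P30/T1 (21): +70 → 80 left.
Fill P17 T1 block (80 at 18) → 0 left.
Total = 24×40 + 22×90 + 21×70 + 18×80 = 5850.

5850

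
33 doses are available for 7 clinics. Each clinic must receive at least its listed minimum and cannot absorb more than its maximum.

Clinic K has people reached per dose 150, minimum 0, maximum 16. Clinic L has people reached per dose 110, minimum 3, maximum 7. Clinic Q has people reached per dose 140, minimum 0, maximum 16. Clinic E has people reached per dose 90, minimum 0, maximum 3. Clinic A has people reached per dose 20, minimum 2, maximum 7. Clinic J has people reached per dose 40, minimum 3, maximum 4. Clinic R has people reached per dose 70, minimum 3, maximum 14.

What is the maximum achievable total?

Meeting every minimum uses 0+3+0+0+2+3+3 = 11 doses, leaving 22.
Order the clinics by people reached per dose: Clinic K 150 > Clinic Q 140 > Clinic L 110 > Clinic E 90 > Clinic R 70 > Clinic J 40 > Clinic A 20.
Clinic K takes 16 more to reach its cap of 16 → 6 left.
Clinic Q: +6 (room for 16) → 6. Pool exhausted.
Total = 150×16 + 110×3 + 140×6 + 20×2 + 40×3 + 70×3 = 3940.

3940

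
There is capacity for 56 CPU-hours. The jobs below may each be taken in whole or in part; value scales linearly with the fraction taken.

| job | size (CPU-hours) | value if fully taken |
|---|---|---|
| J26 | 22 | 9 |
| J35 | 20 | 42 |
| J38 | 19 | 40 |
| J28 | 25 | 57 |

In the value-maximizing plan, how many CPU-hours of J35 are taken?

Rank by value-to-size ratio: J28 57/25≈2.28, J38 40/19≈2.11, J35 42/20≈2.1, J26 9/22≈0.409.
All 25 CPU-hours of J28 fit (value 57) → 31 remain.
Take all of J38 (19 CPU-hours, value 40) → 12 CPU-hours left.
Only 12 CPU-hours remain; take 12/20 of J35 for value 42×12/20 = 25.2.

12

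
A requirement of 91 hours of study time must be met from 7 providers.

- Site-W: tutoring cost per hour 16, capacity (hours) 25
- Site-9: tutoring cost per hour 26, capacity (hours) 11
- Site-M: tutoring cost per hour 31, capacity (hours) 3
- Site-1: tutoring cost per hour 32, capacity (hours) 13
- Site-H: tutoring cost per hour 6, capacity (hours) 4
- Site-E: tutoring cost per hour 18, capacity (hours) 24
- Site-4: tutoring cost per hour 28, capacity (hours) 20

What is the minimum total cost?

Fill from the cheapest provider first.
Site-H (6): use full 4 → 87 hours to go.
Site-W (16): use full 25 → 62 hours to go.
Site-E at 18: take all 24 hours → 38 still needed.
Site-9 at 26: take all 11 hours → 27 still needed.
Site-4 at 28: take all 20 hours → 7 still needed.
Site-M (31): use full 3 → 4 hours to go.
Take 4 from Site-1 at 32 to finish.
Cost = 4×6 + 25×16 + 24×18 + 11×26 + 20×28 + 3×31 + 4×32 = 1923.

1923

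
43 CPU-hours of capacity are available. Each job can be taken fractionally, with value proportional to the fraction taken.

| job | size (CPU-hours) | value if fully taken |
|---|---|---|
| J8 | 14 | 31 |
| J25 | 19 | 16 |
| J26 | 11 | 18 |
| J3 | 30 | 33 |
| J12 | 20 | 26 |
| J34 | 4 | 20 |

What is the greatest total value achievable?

Best value per unit of size first: J34 20/4≈5, J8 31/14≈2.21, J26 18/11≈1.64, J12 26/20≈1.3, J3 33/30≈1.1, J25 16/19≈0.842.
All 4 CPU-hours of J34 fit (value 20) — 39 remain.
J8: take in full, 14 CPU-hours for value 31 — 25 left.
Take all of J26 (11 CPU-hours, value 18) — 14 CPU-hours left.
14 CPU-hours left: a 14/20 share of J12 gives 26×14/20 = 18.2.
Total value = 87.2.

87.2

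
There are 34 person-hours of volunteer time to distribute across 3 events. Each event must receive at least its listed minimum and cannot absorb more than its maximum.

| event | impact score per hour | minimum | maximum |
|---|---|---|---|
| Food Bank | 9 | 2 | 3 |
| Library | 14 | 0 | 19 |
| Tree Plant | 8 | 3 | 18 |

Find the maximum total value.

Meeting every minimum uses 2+0+3 = 5 person-hours, leaving 29.
Highest impact score per hour first: Library 14 > Food Bank 9 > Tree Plant 8.
Give Library 19 more to hit its cap of 19 ; 10 left.
Food Bank: +1 to 3 (cap) ; 9 left.
Only 9 left; Tree Plant takes them to reach 12.
Total = 9×3 + 14×19 + 8×12 = 389.

389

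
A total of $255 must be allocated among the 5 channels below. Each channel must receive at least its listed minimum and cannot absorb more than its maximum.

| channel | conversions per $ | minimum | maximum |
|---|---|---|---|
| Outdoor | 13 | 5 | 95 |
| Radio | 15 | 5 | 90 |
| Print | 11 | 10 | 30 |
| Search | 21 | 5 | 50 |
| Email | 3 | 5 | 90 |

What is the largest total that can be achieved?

3815

Meeting every minimum uses 5+5+10+5+5 = 30 $, leaving 225.
Rank by conversions per $: Search 21 > Radio 15 > Outdoor 13 > Print 11 > Email 3.
Search takes 45 more to reach its cap of 50 → 180 left.
Give Radio 85 more to hit its cap of 90 → 95 left.
Outdoor: +90 to 95 (cap) → 5 left.
Print: +5 (room for 20) → 15. Pool exhausted.
Total = 13×95 + 15×90 + 11×15 + 21×50 + 3×5 = 3815.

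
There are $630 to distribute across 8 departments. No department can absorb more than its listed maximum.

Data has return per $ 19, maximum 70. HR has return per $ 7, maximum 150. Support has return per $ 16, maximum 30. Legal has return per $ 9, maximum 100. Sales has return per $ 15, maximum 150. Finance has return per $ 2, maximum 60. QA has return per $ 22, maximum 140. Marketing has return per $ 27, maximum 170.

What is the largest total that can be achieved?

Highest return per $ first: Marketing 27 > QA 22 > Data 19 > Support 16 > Sales 15 > Legal 9 > HR 7 > Finance 2.
Marketing: +170 to 170 (cap) → 460 left.
Give QA 140 to hit its cap of 140 → 320 left.
Data: +70 to 70 (cap) → 250 left.
Support takes 30 to reach its cap of 30 → 220 left.
Sales: +150 to 150 (cap) → 70 left.
Legal: +70 (room for 100) → 70. Pool exhausted.
Total = 19×70 + 16×30 + 9×70 + 15×150 + 22×140 + 27×170 = 12360.

12360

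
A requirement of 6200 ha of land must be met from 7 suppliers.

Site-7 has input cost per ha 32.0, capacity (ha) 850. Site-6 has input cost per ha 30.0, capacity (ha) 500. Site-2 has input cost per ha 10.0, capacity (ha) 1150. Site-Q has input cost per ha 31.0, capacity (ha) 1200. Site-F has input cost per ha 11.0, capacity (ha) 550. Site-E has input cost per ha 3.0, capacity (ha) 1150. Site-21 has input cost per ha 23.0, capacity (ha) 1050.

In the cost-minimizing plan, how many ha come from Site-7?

Cheapest first:
Take 1150 from Site-E at 3.0 — need 5050 more.
Site-2 at 10.0: take all 1150 ha — 3900 still needed.
Take 550 from Site-F at 11.0 — need 3350 more.
Site-21 at 23.0: take all 1050 ha — 2300 still needed.
Site-6 at 30.0: take all 500 ha — 1800 still needed.
Site-Q at 31.0: take all 1200 ha — 600 still needed.
Take 600 from Site-7 at 32.0 to finish.

600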